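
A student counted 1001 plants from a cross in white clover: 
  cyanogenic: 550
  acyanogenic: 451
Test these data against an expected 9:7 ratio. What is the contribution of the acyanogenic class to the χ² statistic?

0.390

Under the 9:7 hypothesis (Σ ratio = 16, N = 1001):
  cyanogenic: 1001 × 9/16 = 563.0625
  acyanogenic: 1001 × 7/16 = 437.9375
Contribution of acyanogenic: (451 − 437.9375)² / 437.9375 = 0.3896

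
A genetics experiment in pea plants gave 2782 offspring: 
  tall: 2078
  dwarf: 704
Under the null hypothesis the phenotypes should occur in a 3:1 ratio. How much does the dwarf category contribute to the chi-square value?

0.104

The 3:1 ratio has 4 parts, so with N = 2782 the expected counts are:
  tall: 2782 × 3/4 = 2086.5
  dwarf: 2782 × 1/4 = 695.5
Contribution of dwarf: (704 − 695.5)² / 695.5 = 0.1039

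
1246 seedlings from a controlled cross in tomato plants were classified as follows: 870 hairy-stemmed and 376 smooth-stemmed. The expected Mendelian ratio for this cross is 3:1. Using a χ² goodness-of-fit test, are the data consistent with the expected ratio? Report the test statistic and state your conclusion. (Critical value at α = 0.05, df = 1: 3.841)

Under the 3:1 hypothesis (Σ ratio = 4, N = 1246):
  hairy-stemmed: 1246 × 3/4 = 934.5
  smooth-stemmed: 1246 × 1/4 = 311.5
χ² = Σ (O − E)² / E
  hairy-stemmed: (870 − 934.5)² / 934.5 = 4.4518
  smooth-stemmed: (376 − 311.5)² / 311.5 = 13.3555
χ² = 4.4518 + 13.3555 = 17.8073 ≈ 17.807
Degrees of freedom = 2 − 1 = 1; critical value at α = 0.05 is 3.841.
Since 17.807 > 3.841, we reject the null hypothesis — the data do not fit the 3:1 ratio.

17.807; not consistent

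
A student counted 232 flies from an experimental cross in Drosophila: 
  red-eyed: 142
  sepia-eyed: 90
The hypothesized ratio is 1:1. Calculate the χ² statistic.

Under the 1:1 hypothesis (Σ ratio = 2, N = 232):
  red-eyed: 232 × 1/2 = 116
  sepia-eyed: 232 × 1/2 = 116
χ² = Σ (O − E)² / E
  red-eyed: (142 − 116)² / 116 = 5.8276
  sepia-eyed: (90 − 116)² / 116 = 5.8276
χ² = 5.8276 + 5.8276 = 11.6552 ≈ 11.655

11.655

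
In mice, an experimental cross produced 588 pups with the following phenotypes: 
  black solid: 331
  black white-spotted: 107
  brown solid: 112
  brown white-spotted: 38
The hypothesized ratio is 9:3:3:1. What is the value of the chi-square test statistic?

Total ratio parts = 16. Expected numbers out of 588:
  black solid: 588 × 9/16 = 330.75
  black white-spotted: 588 × 3/16 = 110.25
  brown solid: 588 × 3/16 = 110.25
  brown white-spotted: 588 × 1/16 = 36.75
χ² = Σ (O − E)² / E
  black solid: (331 − 330.75)² / 330.75 = 0.0002
  black white-spotted: (107 − 110.25)² / 110.25 = 0.0958
  brown solid: (112 − 110.25)² / 110.25 = 0.0278
  brown white-spotted: (38 − 36.75)² / 36.75 = 0.0425
χ² = 0.0002 + 0.0958 + 0.0278 + 0.0425 = 0.1663 ≈ 0.166

0.166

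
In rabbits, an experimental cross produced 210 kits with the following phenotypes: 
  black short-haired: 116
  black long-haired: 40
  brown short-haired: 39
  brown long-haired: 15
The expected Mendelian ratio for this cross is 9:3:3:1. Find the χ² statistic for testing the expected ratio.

0.320

Total ratio parts = 16. Expected numbers out of 210:
  black short-haired: 210 × 9/16 = 118.125
  black long-haired: 210 × 3/16 = 39.375
  brown short-haired: 210 × 3/16 = 39.375
  brown long-haired: 210 × 1/16 = 13.125
χ² = Σ (O − E)² / E
  black short-haired: (116 − 118.125)² / 118.125 = 0.0382
  black long-haired: (40 − 39.375)² / 39.375 = 0.0099
  brown short-haired: (39 − 39.375)² / 39.375 = 0.0036
  brown long-haired: (15 − 13.125)² / 13.125 = 0.2679
χ² = 0.0382 + 0.0099 + 0.0036 + 0.2679 = 0.3196 ≈ 0.320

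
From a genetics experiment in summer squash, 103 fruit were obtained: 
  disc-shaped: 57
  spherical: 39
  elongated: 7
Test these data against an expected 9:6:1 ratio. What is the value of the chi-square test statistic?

The 9:6:1 ratio has 16 parts, so with N = 103 the expected counts are:
  disc-shaped: 103 × 9/16 = 57.9375
  spherical: 103 × 6/16 = 38.625
  elongated: 103 × 1/16 = 6.4375
χ² = Σ (O − E)² / E
  disc-shaped: (57 − 57.9375)² / 57.9375 = 0.0152
  spherical: (39 − 38.625)² / 38.625 = 0.0036
  elongated: (7 − 6.4375)² / 6.4375 = 0.0492
χ² = 0.0152 + 0.0036 + 0.0492 = 0.068

0.068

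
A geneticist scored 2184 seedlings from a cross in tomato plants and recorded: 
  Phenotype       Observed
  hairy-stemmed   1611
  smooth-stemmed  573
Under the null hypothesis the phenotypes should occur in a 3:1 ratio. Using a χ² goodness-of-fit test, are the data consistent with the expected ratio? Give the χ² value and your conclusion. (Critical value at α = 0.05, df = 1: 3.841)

1.780; consistent

Under the 3:1 hypothesis (Σ ratio = 4, N = 2184):
  hairy-stemmed: 2184 × 3/4 = 1638
  smooth-stemmed: 2184 × 1/4 = 546
χ² = Σ (O − E)² / E
  hairy-stemmed: (1611 − 1638)² / 1638 = 0.4451
  smooth-stemmed: (573 − 546)² / 546 = 1.3352
χ² = 0.4451 + 1.3352 = 1.7803 ≈ 1.780
Degrees of freedom = 2 − 1 = 1; critical value at α = 0.05 is 3.841.
Since 1.780 < 3.841, we fail to reject the null hypothesis — the data are consistent with the 3:1 ratio.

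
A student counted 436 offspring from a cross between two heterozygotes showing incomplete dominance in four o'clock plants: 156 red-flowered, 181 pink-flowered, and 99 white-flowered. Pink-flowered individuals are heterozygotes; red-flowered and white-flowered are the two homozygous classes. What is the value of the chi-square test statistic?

With incomplete dominance, a heterozygote × heterozygote cross gives a 1:2:1 phenotypic ratio.
Total ratio parts = 4. Expected numbers out of 436:
  red-flowered: 436 × 1/4 = 109
  pink-flowered: 436 × 2/4 = 218
  white-flowered: 436 × 1/4 = 109
χ² = Σ (O − E)² / E
  red-flowered: (156 − 109)² / 109 = 20.2661
  pink-flowered: (181 − 218)² / 218 = 6.2798
  white-flowered: (99 − 109)² / 109 = 0.9174
χ² = 20.2661 + 6.2798 + 0.9174 = 27.4633 ≈ 27.463

27.463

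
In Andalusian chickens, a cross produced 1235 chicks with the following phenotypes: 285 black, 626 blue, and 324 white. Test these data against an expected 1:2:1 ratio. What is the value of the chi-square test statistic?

2.697

Total ratio parts = 4. Expected numbers out of 1235:
  black: 1235 × 1/4 = 308.75
  blue: 1235 × 2/4 = 617.5
  white: 1235 × 1/4 = 308.75
χ² = Σ (O − E)² / E
  black: (285 − 308.75)² / 308.75 = 1.8269
  blue: (626 − 617.5)² / 617.5 = 0.1170
  white: (324 − 308.75)² / 308.75 = 0.7532
χ² = 1.8269 + 0.1170 + 0.7532 = 2.6971 ≈ 2.697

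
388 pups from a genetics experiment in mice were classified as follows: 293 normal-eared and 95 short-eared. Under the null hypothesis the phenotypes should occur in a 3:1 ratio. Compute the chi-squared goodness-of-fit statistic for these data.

Under the 3:1 hypothesis (Σ ratio = 4, N = 388):
  normal-eared: 388 × 3/4 = 291
  short-eared: 388 × 1/4 = 97
χ² = Σ (O − E)² / E
  normal-eared: (293 − 291)² / 291 = 0.0137
  short-eared: (95 − 97)² / 97 = 0.0412
χ² = 0.0137 + 0.0412 = 0.0549 ≈ 0.055

0.055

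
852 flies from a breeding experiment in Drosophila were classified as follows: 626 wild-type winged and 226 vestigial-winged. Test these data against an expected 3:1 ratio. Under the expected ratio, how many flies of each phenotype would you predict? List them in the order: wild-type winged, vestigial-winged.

639, 213

Under the 3:1 hypothesis (Σ ratio = 4, N = 852):
  wild-type winged: 852 × 3/4 = 639
  vestigial-winged: 852 × 1/4 = 213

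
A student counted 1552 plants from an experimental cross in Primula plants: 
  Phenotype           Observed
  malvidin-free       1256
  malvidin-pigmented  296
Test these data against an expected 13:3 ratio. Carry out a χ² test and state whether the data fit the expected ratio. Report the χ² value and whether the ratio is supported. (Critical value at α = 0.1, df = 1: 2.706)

Total ratio parts = 16. Expected numbers out of 1552:
  malvidin-free: 1552 × 13/16 = 1261
  malvidin-pigmented: 1552 × 3/16 = 291
χ² = Σ (O − E)² / E
  malvidin-free: (1256 − 1261)² / 1261 = 0.0198
  malvidin-pigmented: (296 − 291)² / 291 = 0.0859
χ² = 0.0198 + 0.0859 = 0.1057 ≈ 0.106
Degrees of freedom = 2 − 1 = 1; critical value at α = 0.1 is 2.706.
Since 0.106 < 2.706, we fail to reject the null hypothesis — the data are consistent with the 13:3 ratio.

0.106; consistent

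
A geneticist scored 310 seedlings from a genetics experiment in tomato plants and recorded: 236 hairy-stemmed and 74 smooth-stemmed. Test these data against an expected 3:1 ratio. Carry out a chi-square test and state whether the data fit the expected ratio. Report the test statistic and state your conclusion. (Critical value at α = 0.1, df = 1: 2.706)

Total ratio parts = 4. Expected numbers out of 310:
  hairy-stemmed: 310 × 3/4 = 232.5
  smooth-stemmed: 310 × 1/4 = 77.5
χ² = Σ (O − E)² / E
  hairy-stemmed: (236 − 232.5)² / 232.5 = 0.0527
  smooth-stemmed: (74 − 77.5)² / 77.5 = 0.1581
χ² = 0.0527 + 0.1581 = 0.2108 ≈ 0.211
Degrees of freedom = 2 − 1 = 1; critical value at α = 0.1 is 2.706.
Since 0.211 < 2.706, we fail to reject the null hypothesis — the data are consistent with the 3:1 ratio.

0.211; consistent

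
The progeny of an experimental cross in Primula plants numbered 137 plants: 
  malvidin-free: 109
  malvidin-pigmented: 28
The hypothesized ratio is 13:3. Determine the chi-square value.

Under the 13:3 hypothesis (Σ ratio = 16, N = 137):
  malvidin-free: 137 × 13/16 = 111.3125
  malvidin-pigmented: 137 × 3/16 = 25.6875
χ² = Σ (O − E)² / E
  malvidin-free: (109 − 111.3125)² / 111.3125 = 0.0480
  malvidin-pigmented: (28 − 25.6875)² / 25.6875 = 0.2082
χ² = 0.0480 + 0.2082 = 0.2562 ≈ 0.256

0.256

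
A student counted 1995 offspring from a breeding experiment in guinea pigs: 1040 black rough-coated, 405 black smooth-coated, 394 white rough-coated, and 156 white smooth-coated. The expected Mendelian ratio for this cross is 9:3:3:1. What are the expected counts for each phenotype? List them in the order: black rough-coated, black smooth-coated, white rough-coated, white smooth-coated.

1122.1875, 374.0625, 374.0625, 124.6875

Expected counts for N = 1995 under a 9:3:3:1 ratio (total parts = 16):
  black rough-coated: 1995 × 9/16 = 1122.1875
  black smooth-coated: 1995 × 3/16 = 374.0625
  white rough-coated: 1995 × 3/16 = 374.0625
  white smooth-coated: 1995 × 1/16 = 124.6875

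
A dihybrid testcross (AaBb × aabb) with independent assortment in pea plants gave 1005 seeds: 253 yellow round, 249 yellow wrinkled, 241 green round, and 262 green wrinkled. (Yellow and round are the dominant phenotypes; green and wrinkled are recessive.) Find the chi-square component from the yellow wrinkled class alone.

A dihybrid testcross with independent assortment gives a 1:1:1:1 ratio.
The 1:1:1:1 ratio has 4 parts, so with N = 1005 the expected counts are:
  yellow round: 1005 × 1/4 = 251.25
  yellow wrinkled: 1005 × 1/4 = 251.25
  green round: 1005 × 1/4 = 251.25
  green wrinkled: 1005 × 1/4 = 251.25
Contribution of yellow wrinkled: (249 − 251.25)² / 251.25 = 0.0201

0.020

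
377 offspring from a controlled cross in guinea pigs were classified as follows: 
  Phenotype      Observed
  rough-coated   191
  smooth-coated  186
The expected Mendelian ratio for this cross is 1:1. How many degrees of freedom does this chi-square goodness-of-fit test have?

A goodness-of-fit test with 2 phenotype classes has df = 2 − 1 = 1.

1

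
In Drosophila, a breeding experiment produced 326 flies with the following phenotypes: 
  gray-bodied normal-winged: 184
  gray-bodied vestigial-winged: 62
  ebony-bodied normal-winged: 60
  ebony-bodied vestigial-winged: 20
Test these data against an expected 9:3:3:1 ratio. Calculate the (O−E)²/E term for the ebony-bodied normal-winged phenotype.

Expected counts for N = 326 under a 9:3:3:1 ratio (total parts = 16):
  gray-bodied normal-winged: 326 × 9/16 = 183.375
  gray-bodied vestigial-winged: 326 × 3/16 = 61.125
  ebony-bodied normal-winged: 326 × 3/16 = 61.125
  ebony-bodied vestigial-winged: 326 × 1/16 = 20.375
Contribution of ebony-bodied normal-winged: (60 − 61.125)² / 61.125 = 0.0207

0.021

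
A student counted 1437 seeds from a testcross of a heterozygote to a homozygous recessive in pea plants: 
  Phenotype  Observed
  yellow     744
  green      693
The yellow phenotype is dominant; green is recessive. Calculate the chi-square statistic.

A testcross of a heterozygote (Aa × aa) gives a 1:1 phenotypic ratio.
The 1:1 ratio has 2 parts, so with N = 1437 the expected counts are:
  yellow: 1437 × 1/2 = 718.5
  green: 1437 × 1/2 = 718.5
χ² = Σ (O − E)² / E
  yellow: (744 − 718.5)² / 718.5 = 0.9050
  green: (693 − 718.5)² / 718.5 = 0.9050
χ² = 0.9050 + 0.9050 = 1.810

1.810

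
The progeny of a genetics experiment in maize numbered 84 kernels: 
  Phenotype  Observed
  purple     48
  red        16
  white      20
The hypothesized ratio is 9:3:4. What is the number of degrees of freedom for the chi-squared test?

2

A goodness-of-fit test with 3 phenotype classes has df = 3 − 1 = 2.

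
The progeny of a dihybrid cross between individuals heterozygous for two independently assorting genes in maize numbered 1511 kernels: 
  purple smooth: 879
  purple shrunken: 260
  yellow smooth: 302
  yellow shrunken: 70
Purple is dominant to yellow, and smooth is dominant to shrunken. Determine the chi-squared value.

10.468

A dihybrid F₂ with independent assortment and complete dominance at both loci gives a 9:3:3:1 phenotypic ratio.
Expected counts for N = 1511 under a 9:3:3:1 ratio (total parts = 16):
  purple smooth: 1511 × 9/16 = 849.9375
  purple shrunken: 1511 × 3/16 = 283.3125
  yellow smooth: 1511 × 3/16 = 283.3125
  yellow shrunken: 1511 × 1/16 = 94.4375
χ² = Σ (O − E)² / E
  purple smooth: (879 − 849.9375)² / 849.9375 = 0.9938
  purple shrunken: (260 − 283.3125)² / 283.3125 = 1.9183
  yellow smooth: (302 − 283.3125)² / 283.3125 = 1.2326
  yellow shrunken: (70 − 94.4375)² / 94.4375 = 6.3237
χ² = 0.9938 + 1.9183 + 1.2326 + 6.3237 = 10.4684 ≈ 10.468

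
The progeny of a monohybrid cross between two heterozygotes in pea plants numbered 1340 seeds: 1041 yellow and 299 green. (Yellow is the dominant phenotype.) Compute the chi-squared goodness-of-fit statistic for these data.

For a monohybrid cross between heterozygotes with complete dominance, the expected phenotypic ratio is 3:1.
Expected counts for N = 1340 under a 3:1 ratio (total parts = 4):
  yellow: 1340 × 3/4 = 1005
  green: 1340 × 1/4 = 335
χ² = Σ (O − E)² / E
  yellow: (1041 − 1005)² / 1005 = 1.2896
  green: (299 − 335)² / 335 = 3.8687
χ² = 1.2896 + 3.8687 = 5.1583 ≈ 5.158

5.158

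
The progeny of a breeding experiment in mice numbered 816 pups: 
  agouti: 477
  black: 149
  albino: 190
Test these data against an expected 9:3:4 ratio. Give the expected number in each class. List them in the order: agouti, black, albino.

459, 153, 204

Expected counts for N = 816 under a 9:3:4 ratio (total parts = 16):
  agouti: 816 × 9/16 = 459
  black: 816 × 3/16 = 153
  albino: 816 × 4/16 = 204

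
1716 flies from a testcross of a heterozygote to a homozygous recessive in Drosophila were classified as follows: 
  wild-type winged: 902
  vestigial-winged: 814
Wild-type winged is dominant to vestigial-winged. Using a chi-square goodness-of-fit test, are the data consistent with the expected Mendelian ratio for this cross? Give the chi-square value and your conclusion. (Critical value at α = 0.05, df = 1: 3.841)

4.513; not consistent

A testcross of a heterozygote (Aa × aa) gives a 1:1 phenotypic ratio.
Under the 1:1 hypothesis (Σ ratio = 2, N = 1716):
  wild-type winged: 1716 × 1/2 = 858
  vestigial-winged: 1716 × 1/2 = 858
χ² = Σ (O − E)² / E
  wild-type winged: (902 − 858)² / 858 = 2.2564
  vestigial-winged: (814 − 858)² / 858 = 2.2564
χ² = 2.2564 + 2.2564 = 4.5128 ≈ 4.513
Degrees of freedom = 2 − 1 = 1; critical value at α = 0.05 is 3.841.
Since 4.513 > 3.841, we reject the null hypothesis — the data do not fit the 1:1 ratio.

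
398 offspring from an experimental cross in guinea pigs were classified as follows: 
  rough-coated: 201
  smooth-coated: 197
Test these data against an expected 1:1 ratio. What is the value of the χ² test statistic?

0.040

The 1:1 ratio has 2 parts, so with N = 398 the expected counts are:
  rough-coated: 398 × 1/2 = 199
  smooth-coated: 398 × 1/2 = 199
χ² = Σ (O − E)² / E
  rough-coated: (201 − 199)² / 199 = 0.0201
  smooth-coated: (197 − 199)² / 199 = 0.0201
χ² = 0.0201 + 0.0201 = 0.0402 ≈ 0.040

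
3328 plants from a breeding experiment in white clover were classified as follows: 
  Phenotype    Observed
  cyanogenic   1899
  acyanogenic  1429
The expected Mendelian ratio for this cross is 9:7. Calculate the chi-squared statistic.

0.890

Total ratio parts = 16. Expected numbers out of 3328:
  cyanogenic: 3328 × 9/16 = 1872
  acyanogenic: 3328 × 7/16 = 1456
χ² = Σ (O − E)² / E
  cyanogenic: (1899 − 1872)² / 1872 = 0.3894
  acyanogenic: (1429 − 1456)² / 1456 = 0.5007
χ² = 0.3894 + 0.5007 = 0.8901 ≈ 0.890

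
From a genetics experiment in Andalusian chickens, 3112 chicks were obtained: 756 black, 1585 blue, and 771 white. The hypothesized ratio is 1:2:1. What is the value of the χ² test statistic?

1.226

Total ratio parts = 4. Expected numbers out of 3112:
  black: 3112 × 1/4 = 778
  blue: 3112 × 2/4 = 1556
  white: 3112 × 1/4 = 778
χ² = Σ (O − E)² / E
  black: (756 − 778)² / 778 = 0.6221
  blue: (1585 − 1556)² / 1556 = 0.5405
  white: (771 − 778)² / 778 = 0.0630
χ² = 0.6221 + 0.5405 + 0.0630 = 1.2256 ≈ 1.226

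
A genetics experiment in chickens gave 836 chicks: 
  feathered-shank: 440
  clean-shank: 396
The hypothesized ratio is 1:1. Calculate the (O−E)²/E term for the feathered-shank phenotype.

Total ratio parts = 2. Expected numbers out of 836:
  feathered-shank: 836 × 1/2 = 418
  clean-shank: 836 × 1/2 = 418
Contribution of feathered-shank: (440 − 418)² / 418 = 1.1579

1.158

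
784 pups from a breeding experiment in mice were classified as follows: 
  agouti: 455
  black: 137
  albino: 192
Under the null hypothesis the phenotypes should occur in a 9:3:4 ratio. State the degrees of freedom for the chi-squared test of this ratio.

A goodness-of-fit test with 3 phenotype classes has df = 3 − 1 = 2.

2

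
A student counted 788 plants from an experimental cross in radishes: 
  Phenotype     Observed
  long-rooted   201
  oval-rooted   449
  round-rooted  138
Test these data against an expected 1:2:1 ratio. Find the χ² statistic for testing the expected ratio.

25.429

Total ratio parts = 4. Expected numbers out of 788:
  long-rooted: 788 × 1/4 = 197
  oval-rooted: 788 × 2/4 = 394
  round-rooted: 788 × 1/4 = 197
χ² = Σ (O − E)² / E
  long-rooted: (201 − 197)² / 197 = 0.0812
  oval-rooted: (449 − 394)² / 394 = 7.6777
  round-rooted: (138 − 197)² / 197 = 17.6701
χ² = 0.0812 + 7.6777 + 17.6701 = 25.429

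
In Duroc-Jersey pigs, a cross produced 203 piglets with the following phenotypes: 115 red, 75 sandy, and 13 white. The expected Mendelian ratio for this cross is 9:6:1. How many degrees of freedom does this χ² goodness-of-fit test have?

A goodness-of-fit test with 3 phenotype classes has df = 3 − 1 = 2.

2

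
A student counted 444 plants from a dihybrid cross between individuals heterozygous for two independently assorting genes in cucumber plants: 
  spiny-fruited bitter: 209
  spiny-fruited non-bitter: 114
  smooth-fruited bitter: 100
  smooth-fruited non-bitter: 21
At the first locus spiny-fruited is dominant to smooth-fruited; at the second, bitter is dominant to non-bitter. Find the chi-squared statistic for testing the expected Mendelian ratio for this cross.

A dihybrid F₂ with independent assortment and complete dominance at both loci gives a 9:3:3:1 phenotypic ratio.
The 9:3:3:1 ratio has 16 parts, so with N = 444 the expected counts are:
  spiny-fruited bitter: 444 × 9/16 = 249.75
  spiny-fruited non-bitter: 444 × 3/16 = 83.25
  smooth-fruited bitter: 444 × 3/16 = 83.25
  smooth-fruited non-bitter: 444 × 1/16 = 27.75
χ² = Σ (O − E)² / E
  spiny-fruited bitter: (209 − 249.75)² / 249.75 = 6.6489
  spiny-fruited non-bitter: (114 − 83.25)² / 83.25 = 11.3581
  smooth-fruited bitter: (100 − 83.25)² / 83.25 = 3.3701
  smooth-fruited non-bitter: (21 − 27.75)² / 27.75 = 1.6419
χ² = 6.6489 + 11.3581 + 3.3701 + 1.6419 = 23.019

23.019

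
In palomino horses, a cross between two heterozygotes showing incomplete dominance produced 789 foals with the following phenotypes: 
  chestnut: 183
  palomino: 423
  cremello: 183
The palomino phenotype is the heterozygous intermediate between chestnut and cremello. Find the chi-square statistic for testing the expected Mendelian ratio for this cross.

4.118

With incomplete dominance, a heterozygote × heterozygote cross gives a 1:2:1 phenotypic ratio.
Total ratio parts = 4. Expected numbers out of 789:
  chestnut: 789 × 1/4 = 197.25
  palomino: 789 × 2/4 = 394.5
  cremello: 789 × 1/4 = 197.25
χ² = Σ (O − E)² / E
  chestnut: (183 − 197.25)² / 197.25 = 1.0295
  palomino: (423 − 394.5)² / 394.5 = 2.0589
  cremello: (183 − 197.25)² / 197.25 = 1.0295
χ² = 1.0295 + 2.0589 + 1.0295 = 4.1179 ≈ 4.118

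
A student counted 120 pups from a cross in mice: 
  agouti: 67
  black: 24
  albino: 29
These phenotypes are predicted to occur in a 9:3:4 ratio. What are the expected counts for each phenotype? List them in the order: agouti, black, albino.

The 9:3:4 ratio has 16 parts, so with N = 120 the expected counts are:
  agouti: 120 × 9/16 = 67.5
  black: 120 × 3/16 = 22.5
  albino: 120 × 4/16 = 30

67.5, 22.5, 30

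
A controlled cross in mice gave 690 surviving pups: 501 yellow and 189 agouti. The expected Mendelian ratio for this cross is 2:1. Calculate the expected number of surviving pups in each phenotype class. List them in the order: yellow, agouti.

Under the 2:1 hypothesis (Σ ratio = 3, N = 690):
  yellow: 690 × 2/3 = 460
  agouti: 690 × 1/3 = 230

460, 230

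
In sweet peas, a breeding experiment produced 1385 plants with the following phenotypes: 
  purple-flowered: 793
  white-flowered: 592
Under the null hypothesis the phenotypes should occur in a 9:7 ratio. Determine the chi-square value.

0.570

The 9:7 ratio has 16 parts, so with N = 1385 the expected counts are:
  purple-flowered: 1385 × 9/16 = 779.0625
  white-flowered: 1385 × 7/16 = 605.9375
χ² = Σ (O − E)² / E
  purple-flowered: (793 − 779.0625)² / 779.0625 = 0.2493
  white-flowered: (592 − 605.9375)² / 605.9375 = 0.3206
χ² = 0.2493 + 0.3206 = 0.5699 ≈ 0.570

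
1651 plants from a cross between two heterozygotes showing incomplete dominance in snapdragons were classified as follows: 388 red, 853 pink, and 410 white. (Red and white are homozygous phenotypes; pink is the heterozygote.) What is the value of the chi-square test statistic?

2.419

With incomplete dominance, a heterozygote × heterozygote cross gives a 1:2:1 phenotypic ratio.
Expected counts for N = 1651 under a 1:2:1 ratio (total parts = 4):
  red: 1651 × 1/4 = 412.75
  pink: 1651 × 2/4 = 825.5
  white: 1651 × 1/4 = 412.75
χ² = Σ (O − E)² / E
  red: (388 − 412.75)² / 412.75 = 1.4841
  pink: (853 − 825.5)² / 825.5 = 0.9161
  white: (410 − 412.75)² / 412.75 = 0.0183
χ² = 1.4841 + 0.9161 + 0.0183 = 2.4185 ≈ 2.419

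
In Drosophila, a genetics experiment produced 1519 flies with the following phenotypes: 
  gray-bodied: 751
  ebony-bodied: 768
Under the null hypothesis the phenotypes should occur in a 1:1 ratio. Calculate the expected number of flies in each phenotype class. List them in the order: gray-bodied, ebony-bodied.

759.5, 759.5

The 1:1 ratio has 2 parts, so with N = 1519 the expected counts are:
  gray-bodied: 1519 × 1/2 = 759.5
  ebony-bodied: 1519 × 1/2 = 759.5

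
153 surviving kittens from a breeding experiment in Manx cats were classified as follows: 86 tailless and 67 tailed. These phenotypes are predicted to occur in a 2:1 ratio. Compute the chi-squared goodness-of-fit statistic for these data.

The 2:1 ratio has 3 parts, so with N = 153 the expected counts are:
  tailless: 153 × 2/3 = 102
  tailed: 153 × 1/3 = 51
χ² = Σ (O − E)² / E
  tailless: (86 − 102)² / 102 = 2.5098
  tailed: (67 − 51)² / 51 = 5.0196
χ² = 2.5098 + 5.0196 = 7.5294 ≈ 7.529

7.529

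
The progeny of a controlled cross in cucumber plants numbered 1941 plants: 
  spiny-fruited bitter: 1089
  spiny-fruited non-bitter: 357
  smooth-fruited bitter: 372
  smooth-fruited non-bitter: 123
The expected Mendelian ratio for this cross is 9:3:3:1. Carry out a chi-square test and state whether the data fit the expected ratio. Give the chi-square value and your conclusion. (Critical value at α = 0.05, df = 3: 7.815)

Total ratio parts = 16. Expected numbers out of 1941:
  spiny-fruited bitter: 1941 × 9/16 = 1091.8125
  spiny-fruited non-bitter: 1941 × 3/16 = 363.9375
  smooth-fruited bitter: 1941 × 3/16 = 363.9375
  smooth-fruited non-bitter: 1941 × 1/16 = 121.3125
χ² = Σ (O − E)² / E
  spiny-fruited bitter: (1089 − 1091.8125)² / 1091.8125 = 0.0072
  spiny-fruited non-bitter: (357 − 363.9375)² / 363.9375 = 0.1322
  smooth-fruited bitter: (372 − 363.9375)² / 363.9375 = 0.1786
  smooth-fruited non-bitter: (123 − 121.3125)² / 121.3125 = 0.0235
χ² = 0.0072 + 0.1322 + 0.1786 + 0.0235 = 0.3415 ≈ 0.342
Degrees of freedom = 4 − 1 = 3; critical value at α = 0.05 is 7.815.
Since 0.342 < 7.815, we fail to reject the null hypothesis — the data are consistent with the 9:3:3:1 ratio.

0.342; consistent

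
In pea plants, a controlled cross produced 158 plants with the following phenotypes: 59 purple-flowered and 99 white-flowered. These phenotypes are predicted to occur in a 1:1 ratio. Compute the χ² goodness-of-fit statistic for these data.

10.127

Total ratio parts = 2. Expected numbers out of 158:
  purple-flowered: 158 × 1/2 = 79
  white-flowered: 158 × 1/2 = 79
χ² = Σ (O − E)² / E
  purple-flowered: (59 − 79)² / 79 = 5.0633
  white-flowered: (99 − 79)² / 79 = 5.0633
χ² = 5.0633 + 5.0633 = 10.1266 ≈ 10.127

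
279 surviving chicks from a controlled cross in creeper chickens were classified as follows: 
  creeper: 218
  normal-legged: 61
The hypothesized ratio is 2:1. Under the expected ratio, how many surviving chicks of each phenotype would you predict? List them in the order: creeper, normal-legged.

186, 93

Total ratio parts = 3. Expected numbers out of 279:
  creeper: 279 × 2/3 = 186
  normal-legged: 279 × 1/3 = 93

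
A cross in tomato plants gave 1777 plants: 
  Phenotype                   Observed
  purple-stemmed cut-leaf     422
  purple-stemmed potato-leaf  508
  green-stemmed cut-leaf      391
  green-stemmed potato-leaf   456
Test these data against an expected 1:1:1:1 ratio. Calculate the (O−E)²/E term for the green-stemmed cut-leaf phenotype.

6.383

Total ratio parts = 4. Expected numbers out of 1777:
  purple-stemmed cut-leaf: 1777 × 1/4 = 444.25
  purple-stemmed potato-leaf: 1777 × 1/4 = 444.25
  green-stemmed cut-leaf: 1777 × 1/4 = 444.25
  green-stemmed potato-leaf: 1777 × 1/4 = 444.25
Contribution of green-stemmed cut-leaf: (391 − 444.25)² / 444.25 = 6.3828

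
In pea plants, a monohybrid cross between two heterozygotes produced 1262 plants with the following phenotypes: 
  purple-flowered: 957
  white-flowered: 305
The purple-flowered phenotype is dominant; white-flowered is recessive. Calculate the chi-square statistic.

For a monohybrid cross between heterozygotes with complete dominance, the expected phenotypic ratio is 3:1.
Expected counts for N = 1262 under a 3:1 ratio (total parts = 4):
  purple-flowered: 1262 × 3/4 = 946.5
  white-flowered: 1262 × 1/4 = 315.5
χ² = Σ (O − E)² / E
  purple-flowered: (957 − 946.5)² / 946.5 = 0.1165
  white-flowered: (305 − 315.5)² / 315.5 = 0.3494
χ² = 0.1165 + 0.3494 = 0.4659 ≈ 0.466

0.466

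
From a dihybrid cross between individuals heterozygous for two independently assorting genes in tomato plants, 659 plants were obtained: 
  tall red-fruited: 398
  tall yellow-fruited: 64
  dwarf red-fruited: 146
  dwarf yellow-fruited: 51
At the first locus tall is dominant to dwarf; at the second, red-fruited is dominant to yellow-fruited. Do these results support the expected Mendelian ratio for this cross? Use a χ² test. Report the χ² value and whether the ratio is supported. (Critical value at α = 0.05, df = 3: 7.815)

37.136; not consistent

A dihybrid F₂ with independent assortment and complete dominance at both loci gives a 9:3:3:1 phenotypic ratio.
Under the 9:3:3:1 hypothesis (Σ ratio = 16, N = 659):
  tall red-fruited: 659 × 9/16 = 370.6875
  tall yellow-fruited: 659 × 3/16 = 123.5625
  dwarf red-fruited: 659 × 3/16 = 123.5625
  dwarf yellow-fruited: 659 × 1/16 = 41.1875
χ² = Σ (O − E)² / E
  tall red-fruited: (398 − 370.6875)² / 370.6875 = 2.0124
  tall yellow-fruited: (64 − 123.5625)² / 123.5625 = 28.7117
  dwarf red-fruited: (146 − 123.5625)² / 123.5625 = 4.0744
  dwarf yellow-fruited: (51 − 41.1875)² / 41.1875 = 2.3377
χ² = 2.0124 + 28.7117 + 4.0744 + 2.3377 = 37.1362 ≈ 37.136
Degrees of freedom = 4 − 1 = 3; critical value at α = 0.05 is 7.815.
Since 37.136 > 7.815, we reject the null hypothesis — the data do not fit the 9:3:3:1 ratio.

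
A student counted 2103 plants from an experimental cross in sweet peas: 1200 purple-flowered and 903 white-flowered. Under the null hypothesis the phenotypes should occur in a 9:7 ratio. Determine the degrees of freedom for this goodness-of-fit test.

A goodness-of-fit test with 2 phenotype classes has df = 2 − 1 = 1.

1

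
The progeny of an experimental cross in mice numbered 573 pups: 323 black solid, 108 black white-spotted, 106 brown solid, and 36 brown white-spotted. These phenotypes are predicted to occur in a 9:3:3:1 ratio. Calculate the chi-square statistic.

0.025

Total ratio parts = 16. Expected numbers out of 573:
  black solid: 573 × 9/16 = 322.3125
  black white-spotted: 573 × 3/16 = 107.4375
  brown solid: 573 × 3/16 = 107.4375
  brown white-spotted: 573 × 1/16 = 35.8125
χ² = Σ (O − E)² / E
  black solid: (323 − 322.3125)² / 322.3125 = 0.0015
  black white-spotted: (108 − 107.4375)² / 107.4375 = 0.0029
  brown solid: (106 − 107.4375)² / 107.4375 = 0.0192
  brown white-spotted: (36 − 35.8125)² / 35.8125 = 0.0010
χ² = 0.0015 + 0.0029 + 0.0192 + 0.0010 = 0.0246 ≈ 0.025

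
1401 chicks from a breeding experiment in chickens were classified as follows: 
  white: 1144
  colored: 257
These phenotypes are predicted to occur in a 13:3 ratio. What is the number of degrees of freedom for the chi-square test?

1

A goodness-of-fit test with 2 phenotype classes has df = 2 − 1 = 1.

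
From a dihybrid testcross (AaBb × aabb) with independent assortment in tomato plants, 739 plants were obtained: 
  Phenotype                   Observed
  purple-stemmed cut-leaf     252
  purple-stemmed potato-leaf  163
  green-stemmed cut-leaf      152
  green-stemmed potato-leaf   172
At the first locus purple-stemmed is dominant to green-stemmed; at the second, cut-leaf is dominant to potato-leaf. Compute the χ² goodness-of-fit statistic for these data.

A dihybrid testcross with independent assortment gives a 1:1:1:1 ratio.
Expected counts for N = 739 under a 1:1:1:1 ratio (total parts = 4):
  purple-stemmed cut-leaf: 739 × 1/4 = 184.75
  purple-stemmed potato-leaf: 739 × 1/4 = 184.75
  green-stemmed cut-leaf: 739 × 1/4 = 184.75
  green-stemmed potato-leaf: 739 × 1/4 = 184.75
χ² = Σ (O − E)² / E
  purple-stemmed cut-leaf: (252 − 184.75)² / 184.75 = 24.4794
  purple-stemmed potato-leaf: (163 − 184.75)² / 184.75 = 2.5606
  green-stemmed cut-leaf: (152 − 184.75)² / 184.75 = 5.8055
  green-stemmed potato-leaf: (172 − 184.75)² / 184.75 = 0.8799
χ² = 24.4794 + 2.5606 + 5.8055 + 0.8799 = 33.7254 ≈ 33.725

33.725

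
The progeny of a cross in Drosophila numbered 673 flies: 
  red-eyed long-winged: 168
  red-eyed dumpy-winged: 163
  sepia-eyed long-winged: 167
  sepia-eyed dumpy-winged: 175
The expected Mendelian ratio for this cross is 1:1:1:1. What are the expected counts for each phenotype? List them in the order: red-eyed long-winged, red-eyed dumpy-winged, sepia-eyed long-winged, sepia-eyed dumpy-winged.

168.25, 168.25, 168.25, 168.25

Total ratio parts = 4. Expected numbers out of 673:
  red-eyed long-winged: 673 × 1/4 = 168.25
  red-eyed dumpy-winged: 673 × 1/4 = 168.25
  sepia-eyed long-winged: 673 × 1/4 = 168.25
  sepia-eyed dumpy-winged: 673 × 1/4 = 168.25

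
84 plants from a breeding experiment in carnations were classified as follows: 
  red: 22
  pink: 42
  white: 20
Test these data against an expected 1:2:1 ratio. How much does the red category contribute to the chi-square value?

Under the 1:2:1 hypothesis (Σ ratio = 4, N = 84):
  red: 84 × 1/4 = 21
  pink: 84 × 2/4 = 42
  white: 84 × 1/4 = 21
Contribution of red: (22 − 21)² / 21 = 0.0476

0.048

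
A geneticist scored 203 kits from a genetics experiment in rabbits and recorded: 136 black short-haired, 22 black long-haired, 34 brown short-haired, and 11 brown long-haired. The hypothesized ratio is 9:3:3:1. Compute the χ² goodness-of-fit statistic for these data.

The 9:3:3:1 ratio has 16 parts, so with N = 203 the expected counts are:
  black short-haired: 203 × 9/16 = 114.1875
  black long-haired: 203 × 3/16 = 38.0625
  brown short-haired: 203 × 3/16 = 38.0625
  brown long-haired: 203 × 1/16 = 12.6875
χ² = Σ (O − E)² / E
  black short-haired: (136 − 114.1875)² / 114.1875 = 4.1667
  black long-haired: (22 − 38.0625)² / 38.0625 = 6.7784
  brown short-haired: (34 − 38.0625)² / 38.0625 = 0.4336
  brown long-haired: (11 − 12.6875)² / 12.6875 = 0.2244
χ² = 4.1667 + 6.7784 + 0.4336 + 0.2244 = 11.6031 ≈ 11.603

11.603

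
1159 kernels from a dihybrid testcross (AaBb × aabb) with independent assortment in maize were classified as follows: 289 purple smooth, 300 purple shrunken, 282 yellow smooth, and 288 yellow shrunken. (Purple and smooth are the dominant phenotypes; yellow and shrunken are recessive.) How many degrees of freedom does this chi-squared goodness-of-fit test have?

3

A dihybrid testcross with independent assortment gives a 1:1:1:1 ratio.
A goodness-of-fit test with 4 phenotype classes has df = 4 − 1 = 3.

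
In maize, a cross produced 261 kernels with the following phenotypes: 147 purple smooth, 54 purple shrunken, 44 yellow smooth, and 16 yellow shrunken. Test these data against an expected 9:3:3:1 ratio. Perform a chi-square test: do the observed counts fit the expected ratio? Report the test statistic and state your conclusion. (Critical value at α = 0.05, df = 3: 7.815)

1.028; consistent

Total ratio parts = 16. Expected numbers out of 261:
  purple smooth: 261 × 9/16 = 146.8125
  purple shrunken: 261 × 3/16 = 48.9375
  yellow smooth: 261 × 3/16 = 48.9375
  yellow shrunken: 261 × 1/16 = 16.3125
χ² = Σ (O − E)² / E
  purple smooth: (147 − 146.8125)² / 146.8125 = 0.0002
  purple shrunken: (54 − 48.9375)² / 48.9375 = 0.5237
  yellow smooth: (44 − 48.9375)² / 48.9375 = 0.4982
  yellow shrunken: (16 − 16.3125)² / 16.3125 = 0.0060
χ² = 0.0002 + 0.5237 + 0.4982 + 0.0060 = 1.0281 ≈ 1.028
Degrees of freedom = 4 − 1 = 3; critical value at α = 0.05 is 7.815.
Since 1.028 < 7.815, we fail to reject the null hypothesis — the data are consistent with the 9:3:3:1 ratio.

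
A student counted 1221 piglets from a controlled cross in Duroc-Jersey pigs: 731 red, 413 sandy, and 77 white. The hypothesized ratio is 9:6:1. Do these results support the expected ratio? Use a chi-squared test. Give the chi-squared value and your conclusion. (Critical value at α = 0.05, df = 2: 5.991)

7.247; not consistent

The 9:6:1 ratio has 16 parts, so with N = 1221 the expected counts are:
  red: 1221 × 9/16 = 686.8125
  sandy: 1221 × 6/16 = 457.875
  white: 1221 × 1/16 = 76.3125
χ² = Σ (O − E)² / E
  red: (731 − 686.8125)² / 686.8125 = 2.8429
  sandy: (413 − 457.875)² / 457.875 = 4.3981
  white: (77 − 76.3125)² / 76.3125 = 0.0062
χ² = 2.8429 + 4.3981 + 0.0062 = 7.2472 ≈ 7.247
Degrees of freedom = 3 − 1 = 2; critical value at α = 0.05 is 5.991.
Since 7.247 > 5.991, we reject the null hypothesis — the data do not fit the 9:6:1 ratio.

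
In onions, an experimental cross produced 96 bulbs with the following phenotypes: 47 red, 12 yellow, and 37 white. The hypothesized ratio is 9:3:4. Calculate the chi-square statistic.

The 9:3:4 ratio has 16 parts, so with N = 96 the expected counts are:
  red: 96 × 9/16 = 54
  yellow: 96 × 3/16 = 18
  white: 96 × 4/16 = 24
χ² = Σ (O − E)² / E
  red: (47 − 54)² / 54 = 0.9074
  yellow: (12 − 18)² / 18 = 2.0000
  white: (37 − 24)² / 24 = 7.0417
χ² = 0.9074 + 2.0000 + 7.0417 = 9.9491 ≈ 9.949

9.949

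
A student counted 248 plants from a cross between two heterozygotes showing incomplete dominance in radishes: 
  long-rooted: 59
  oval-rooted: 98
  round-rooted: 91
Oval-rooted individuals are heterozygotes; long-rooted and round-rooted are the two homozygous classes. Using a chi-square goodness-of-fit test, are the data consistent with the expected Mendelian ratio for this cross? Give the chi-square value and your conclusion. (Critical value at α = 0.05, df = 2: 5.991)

19.161; not consistent

With incomplete dominance, a heterozygote × heterozygote cross gives a 1:2:1 phenotypic ratio.
Under the 1:2:1 hypothesis (Σ ratio = 4, N = 248):
  long-rooted: 248 × 1/4 = 62
  oval-rooted: 248 × 2/4 = 124
  round-rooted: 248 × 1/4 = 62
χ² = Σ (O − E)² / E
  long-rooted: (59 − 62)² / 62 = 0.1452
  oval-rooted: (98 − 124)² / 124 = 5.4516
  round-rooted: (91 − 62)² / 62 = 13.5645
χ² = 0.1452 + 5.4516 + 13.5645 = 19.1613 ≈ 19.161
Degrees of freedom = 3 − 1 = 2; critical value at α = 0.05 is 5.991.
Since 19.161 > 5.991, we reject the null hypothesis — the data do not fit the 1:2:1 ratio.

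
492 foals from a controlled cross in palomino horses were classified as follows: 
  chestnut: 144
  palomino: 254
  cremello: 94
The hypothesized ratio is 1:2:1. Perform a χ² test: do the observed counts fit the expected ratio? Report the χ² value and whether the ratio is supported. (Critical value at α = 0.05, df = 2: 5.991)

10.683; not consistent

Total ratio parts = 4. Expected numbers out of 492:
  chestnut: 492 × 1/4 = 123
  palomino: 492 × 2/4 = 246
  cremello: 492 × 1/4 = 123
χ² = Σ (O − E)² / E
  chestnut: (144 − 123)² / 123 = 3.5854
  palomino: (254 − 246)² / 246 = 0.2602
  cremello: (94 − 123)² / 123 = 6.8374
χ² = 3.5854 + 0.2602 + 6.8374 = 10.683
Degrees of freedom = 3 − 1 = 2; critical value at α = 0.05 is 5.991.
Since 10.683 > 5.991, we reject the null hypothesis — the data do not fit the 1:2:1 ratio.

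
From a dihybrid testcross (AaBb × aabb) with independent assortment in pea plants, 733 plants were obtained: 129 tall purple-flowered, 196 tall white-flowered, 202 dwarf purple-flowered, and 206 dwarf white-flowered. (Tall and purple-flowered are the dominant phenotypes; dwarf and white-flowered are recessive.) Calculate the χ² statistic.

21.690

A dihybrid testcross with independent assortment gives a 1:1:1:1 ratio.
Under the 1:1:1:1 hypothesis (Σ ratio = 4, N = 733):
  tall purple-flowered: 733 × 1/4 = 183.25
  tall white-flowered: 733 × 1/4 = 183.25
  dwarf purple-flowered: 733 × 1/4 = 183.25
  dwarf white-flowered: 733 × 1/4 = 183.25
χ² = Σ (O − E)² / E
  tall purple-flowered: (129 − 183.25)² / 183.25 = 16.0604
  tall white-flowered: (196 − 183.25)² / 183.25 = 0.8871
  dwarf purple-flowered: (202 − 183.25)² / 183.25 = 1.9185
  dwarf white-flowered: (206 − 183.25)² / 183.25 = 2.8244
χ² = 16.0604 + 0.8871 + 1.9185 + 2.8244 = 21.6904 ≈ 21.690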